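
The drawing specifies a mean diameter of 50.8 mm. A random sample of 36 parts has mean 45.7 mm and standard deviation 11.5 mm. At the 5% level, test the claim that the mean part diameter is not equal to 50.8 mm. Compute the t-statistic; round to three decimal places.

H0: μ = 50.8; H1: μ ≠ 50.8 (one-sample t-test, two-sided).
t = (x̄ − μ₀)/(s/√n) = (45.7 − 50.8)/(11.5/√36) = -2.661
df = n − 1 = 35
Two-sided p-value ≈ 0.012
Since p ≈ 0.012 < α = 0.05, reject H0; the data support H1.

-2.661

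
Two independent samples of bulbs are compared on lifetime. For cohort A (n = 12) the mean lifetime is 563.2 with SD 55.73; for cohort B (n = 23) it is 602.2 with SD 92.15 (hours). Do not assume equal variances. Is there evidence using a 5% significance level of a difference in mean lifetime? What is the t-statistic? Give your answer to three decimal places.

-1.556

Let group 1 = cohort A, group 2 = cohort B. H0: μ_1 = μ_2; H1: μ_1 ≠ μ_2 (Welch's two-sample t-test, two-sided).
t = (x̄_1 − x̄_2)/√(s_1²/n_1 + s_2²/n_2) = (563.2 − 602.2)/√(55.73²/12 + 92.15²/23) = -1.556
Welch–Satterthwaite df ≈ 32.10
Two-sided p-value ≈ 0.1295
Since p ≈ 0.1295 > α = 0.05, fail to reject H0; the data do not provide sufficient evidence against H0.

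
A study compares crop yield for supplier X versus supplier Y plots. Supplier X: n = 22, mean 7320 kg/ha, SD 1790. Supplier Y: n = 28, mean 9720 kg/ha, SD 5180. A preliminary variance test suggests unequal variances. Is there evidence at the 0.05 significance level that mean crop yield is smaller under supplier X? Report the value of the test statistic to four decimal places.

Let group 1 = supplier X, group 2 = supplier Y. H0: μ_1 = μ_2; H1: μ_1 < μ_2 (Welch's two-sample t-test, left-tailed).
t = (x̄_1 − x̄_2)/√(s_1²/n_1 + s_2²/n_2) = (7320 − 9720)/√(1790²/22 + 5180²/28) = -2.2842
Welch–Satterthwaite df ≈ 34.80
p-value = P(T ≤ -2.2842) ≈ 0.0143
Since p ≈ 0.0143 < α = 0.05, reject H0; the data support H1.

-2.2842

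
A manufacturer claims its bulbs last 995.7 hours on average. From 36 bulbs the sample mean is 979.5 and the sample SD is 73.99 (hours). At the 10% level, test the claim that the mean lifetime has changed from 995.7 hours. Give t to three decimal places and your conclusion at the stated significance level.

H0: μ = 995.7; H1: μ ≠ 995.7 (one-sample t-test, two-sided).
t = (x̄ − μ₀)/(s/√n) = (979.5 − 995.7)/(73.99/√36) = -1.314
df = n − 1 = 35
Two-sided p-value ≈ 0.1975
Since p ≈ 0.1975 > α = 0.1, fail to reject H0; the data do not provide sufficient evidence against H0.

t = -1.314; fail to reject H0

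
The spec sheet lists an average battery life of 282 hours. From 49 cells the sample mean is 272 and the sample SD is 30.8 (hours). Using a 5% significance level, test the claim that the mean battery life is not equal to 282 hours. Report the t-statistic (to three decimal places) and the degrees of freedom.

t = -2.273, df = 48

H0: μ = 282; H1: μ ≠ 282 (one-sample t-test, two-sided).
t = (x̄ − μ₀)/(s/√n) = (272 − 282)/(30.8/√49) = -2.273
df = n − 1 = 48
Two-sided p-value ≈ 0.028
Since p ≈ 0.028 < α = 0.05, reject H0; the evidence is statistically significant.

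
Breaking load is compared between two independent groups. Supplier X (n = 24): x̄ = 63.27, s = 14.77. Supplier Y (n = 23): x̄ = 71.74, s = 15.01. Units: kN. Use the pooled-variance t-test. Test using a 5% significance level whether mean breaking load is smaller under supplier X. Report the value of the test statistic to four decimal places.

Let group 1 = supplier X, group 2 = supplier Y. H0: μ_1 = μ_2; H1: μ_1 < μ_2 (two-sample pooled-variance t-test, left-tailed).
s_p² = [(24−1)·14.77² + (23−1)·15.01²]/(24+23−2) = 221.647
t = (63.27 − 71.74)/√[221.647·(1/24 + 1/23)] = -1.9497
df = n₁ + n₂ − 2 = 45
p-value = P(T ≤ -1.9497) ≈ 0.0287
Since p ≈ 0.0287 < α = 0.05, reject H0; the evidence is statistically significant.

-1.9497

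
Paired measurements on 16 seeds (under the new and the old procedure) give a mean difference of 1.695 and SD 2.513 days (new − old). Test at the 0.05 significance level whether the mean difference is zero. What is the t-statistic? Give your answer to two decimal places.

2.70

H0: μ_d = 0; H1: μ_d ≠ 0 (paired t-test on the differences, two-sided).
t = d̄/(s_d/√n) = 1.695/(2.513/√16) = 2.70
df = n − 1 = 15
Two-sided p-value ≈ 0.017
Since p ≈ 0.017 < α = 0.05, reject H0; the evidence is statistically significant.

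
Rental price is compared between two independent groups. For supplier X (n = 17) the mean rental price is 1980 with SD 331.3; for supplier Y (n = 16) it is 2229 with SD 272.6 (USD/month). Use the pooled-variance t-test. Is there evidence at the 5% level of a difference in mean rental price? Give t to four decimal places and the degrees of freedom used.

t = -2.3491, df = 31

Let group 1 = supplier X, group 2 = supplier Y. H0: μ_1 = μ_2; H1: μ_1 ≠ μ_2 (two-sample pooled-variance t-test, two-sided).
s_p² = [(17−1)·331.3² + (16−1)·272.6²]/(17+16−2) = 92607
t = (1980 − 2229)/√[92607·(1/17 + 1/16)] = -2.3491
df = n₁ + n₂ − 2 = 31
Two-sided p-value ≈ 0.025
Since p ≈ 0.025 < α = 0.05, reject H0; the evidence is statistically significant.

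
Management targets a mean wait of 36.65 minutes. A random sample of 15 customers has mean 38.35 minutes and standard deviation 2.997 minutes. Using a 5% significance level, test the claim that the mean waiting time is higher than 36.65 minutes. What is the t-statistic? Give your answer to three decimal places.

2.197

H0: μ = 36.65; H1: μ > 36.65 (one-sample t-test, right-tailed).
t = (x̄ − μ₀)/(s/√n) = (38.35 − 36.65)/(2.997/√15) = 2.197
df = n − 1 = 14
p-value = P(T ≥ 2.197) ≈ 0.023
Since p ≈ 0.023 < α = 0.05, reject H0; the evidence is statistically significant.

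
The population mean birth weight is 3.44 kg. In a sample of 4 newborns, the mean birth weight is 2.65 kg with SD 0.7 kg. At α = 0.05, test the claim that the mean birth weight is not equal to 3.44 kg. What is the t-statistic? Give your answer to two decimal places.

-2.26

H0: μ = 3.44; H1: μ ≠ 3.44 (one-sample t-test, two-sided).
t = (x̄ − μ₀)/(s/√n) = (2.65 − 3.44)/(0.7/√4) = -2.26
df = n − 1 = 3
Two-sided p-value ≈ 0.109
Since p ≈ 0.109 > α = 0.05, fail to reject H0; the evidence is not statistically significant.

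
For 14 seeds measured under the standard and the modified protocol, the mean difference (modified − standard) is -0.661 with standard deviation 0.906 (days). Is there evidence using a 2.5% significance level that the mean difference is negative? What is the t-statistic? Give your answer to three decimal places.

-2.730

H0: μ_d = 0; H1: μ_d < 0 (paired t-test on the differences, left-tailed).
t = d̄/(s_d/√n) = -0.661/(0.906/√14) = -2.730
df = n − 1 = 13
p-value = P(T ≤ -2.730) ≈ 0.009
Since p ≈ 0.009 < α = 0.025, reject H0; the data support H1.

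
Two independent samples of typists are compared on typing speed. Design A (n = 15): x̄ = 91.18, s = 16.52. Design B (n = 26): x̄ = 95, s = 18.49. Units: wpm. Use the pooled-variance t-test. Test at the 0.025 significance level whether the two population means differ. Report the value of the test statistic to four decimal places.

Let group 1 = design A, group 2 = design B. H0: μ_1 = μ_2; H1: μ_1 ≠ μ_2 (two-sample pooled-variance t-test, two-sided).
s_p² = [(15−1)·16.52² + (26−1)·18.49²]/(15+26−2) = 317.122
t = (91.18 − 95)/√[317.122·(1/15 + 1/26)] = -0.6616
df = n₁ + n₂ − 2 = 39
Two-sided p-value ≈ 0.5121
Since p ≈ 0.5121 > α = 0.025, fail to reject H0; the data do not provide sufficient evidence against H0.

-0.6616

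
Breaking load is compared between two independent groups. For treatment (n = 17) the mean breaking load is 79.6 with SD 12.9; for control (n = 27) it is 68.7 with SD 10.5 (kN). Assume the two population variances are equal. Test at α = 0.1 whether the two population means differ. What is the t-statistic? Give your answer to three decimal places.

3.068

Let group 1 = treatment, group 2 = control. H0: μ_1 = μ_2; H1: μ_1 ≠ μ_2 (two-sample pooled-variance t-test, two-sided).
s_p² = [(17−1)·12.9² + (27−1)·10.5²]/(17+27−2) = 131.644
t = (79.6 − 68.7)/√[131.644·(1/17 + 1/27)] = 3.068
df = n₁ + n₂ − 2 = 42
Two-sided p-value ≈ 0.004
Since p ≈ 0.004 < α = 0.1, reject H0; the evidence is statistically significant.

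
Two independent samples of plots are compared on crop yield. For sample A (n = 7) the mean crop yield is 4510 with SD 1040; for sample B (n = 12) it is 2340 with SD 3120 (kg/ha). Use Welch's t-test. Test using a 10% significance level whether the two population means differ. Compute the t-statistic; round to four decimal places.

Let group 1 = sample A, group 2 = sample B. H0: μ_1 = μ_2; H1: μ_1 ≠ μ_2 (Welch's two-sample t-test, two-sided).
t = (x̄_1 − x̄_2)/√(s_1²/n_1 + s_2²/n_2) = (4510 − 2340)/√(1040²/7 + 3120²/12) = 2.2082
Welch–Satterthwaite df ≈ 14.62
Two-sided p-value ≈ 0.0437
Since p ≈ 0.0437 < α = 0.1, reject H0; the evidence is statistically significant.

2.2082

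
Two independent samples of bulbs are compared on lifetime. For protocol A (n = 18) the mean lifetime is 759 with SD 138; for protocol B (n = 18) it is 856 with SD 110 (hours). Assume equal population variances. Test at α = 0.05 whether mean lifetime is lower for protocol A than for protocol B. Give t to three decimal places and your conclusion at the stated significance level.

t = -2.332; reject H0

Let group 1 = protocol A, group 2 = protocol B. H0: μ_1 = μ_2; H1: μ_1 < μ_2 (two-sample pooled-variance t-test, left-tailed).
s_p² = [(18−1)·138² + (18−1)·110²]/(18+18−2) = 15572
t = (759 − 856)/√[15572·(1/18 + 1/18)] = -2.332
df = n₁ + n₂ − 2 = 34
p-value = P(T ≤ -2.332) ≈ 0.0129
Since p ≈ 0.0129 < α = 0.05, reject H0; the evidence is statistically significant.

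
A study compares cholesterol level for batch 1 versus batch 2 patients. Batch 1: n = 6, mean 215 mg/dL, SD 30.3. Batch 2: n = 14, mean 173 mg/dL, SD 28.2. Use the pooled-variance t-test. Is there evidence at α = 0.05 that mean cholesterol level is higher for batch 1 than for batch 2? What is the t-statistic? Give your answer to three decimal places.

Let group 1 = batch 1, group 2 = batch 2. H0: μ_1 = μ_2; H1: μ_1 > μ_2 (two-sample pooled-variance t-test, right-tailed).
s_p² = [(6−1)·30.3² + (14−1)·28.2²]/(6+14−2) = 829.365
t = (215 − 173)/√[829.365·(1/6 + 1/14)] = 2.989
df = n₁ + n₂ − 2 = 18
p-value = P(T ≥ 2.989) ≈ 0.0039
Since p ≈ 0.0039 < α = 0.05, reject H0; the evidence is statistically significant.

2.989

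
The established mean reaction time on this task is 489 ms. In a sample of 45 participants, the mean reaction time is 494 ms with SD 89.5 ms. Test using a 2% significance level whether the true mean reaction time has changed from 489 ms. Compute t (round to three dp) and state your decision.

t = 0.375; fail to reject H0

H0: μ = 489; H1: μ ≠ 489 (one-sample t-test, two-sided).
t = (x̄ − μ₀)/(s/√n) = (494 − 489)/(89.5/√45) = 0.375
df = n − 1 = 44
Two-sided p-value ≈ 0.7096
Since p ≈ 0.7096 > α = 0.02, fail to reject H0; the data do not provide sufficient evidence against H0.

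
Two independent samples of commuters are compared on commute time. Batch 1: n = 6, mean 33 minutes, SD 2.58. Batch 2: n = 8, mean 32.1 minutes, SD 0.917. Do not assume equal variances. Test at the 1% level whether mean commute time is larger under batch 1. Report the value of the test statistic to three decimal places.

Let group 1 = batch 1, group 2 = batch 2. H0: μ_1 = μ_2; H1: μ_1 > μ_2 (Welch's two-sample t-test, right-tailed).
t = (x̄_1 − x̄_2)/√(s_1²/n_1 + s_2²/n_2) = (33 − 32.1)/√(2.58²/6 + 0.917²/8) = 0.817
Welch–Satterthwaite df ≈ 5.95
p-value = P(T ≥ 0.817) ≈ 0.2228
Since p ≈ 0.2228 > α = 0.01, fail to reject H0; the data do not provide sufficient evidence against H0.

0.817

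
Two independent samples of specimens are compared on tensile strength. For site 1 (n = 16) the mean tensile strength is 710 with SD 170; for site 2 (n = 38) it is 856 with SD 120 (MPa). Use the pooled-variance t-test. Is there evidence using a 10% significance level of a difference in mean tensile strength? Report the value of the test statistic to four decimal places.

-3.5938

Let group 1 = site 1, group 2 = site 2. H0: μ_1 = μ_2; H1: μ_1 ≠ μ_2 (two-sample pooled-variance t-test, two-sided).
s_p² = [(16−1)·170² + (38−1)·120²]/(16+38−2) = 18582.7
t = (710 − 856)/√[18582.7·(1/16 + 1/38)] = -3.5938
df = n₁ + n₂ − 2 = 52
Two-sided p-value ≈ 0.001
Since p ≈ 0.001 < α = 0.1, reject H0; the data support H1.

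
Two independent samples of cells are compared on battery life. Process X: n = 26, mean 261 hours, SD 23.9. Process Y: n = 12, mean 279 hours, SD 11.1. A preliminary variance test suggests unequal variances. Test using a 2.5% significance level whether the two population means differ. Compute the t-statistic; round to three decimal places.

Let group 1 = process X, group 2 = process Y. H0: μ_1 = μ_2; H1: μ_1 ≠ μ_2 (Welch's two-sample t-test, two-sided).
t = (x̄_1 − x̄_2)/√(s_1²/n_1 + s_2²/n_2) = (261 − 279)/√(23.9²/26 + 11.1²/12) = -3.170
Welch–Satterthwaite df ≈ 35.97
Two-sided p-value ≈ 0.0031
Since p ≈ 0.0031 < α = 0.025, reject H0; the evidence is statistically significant.

-3.170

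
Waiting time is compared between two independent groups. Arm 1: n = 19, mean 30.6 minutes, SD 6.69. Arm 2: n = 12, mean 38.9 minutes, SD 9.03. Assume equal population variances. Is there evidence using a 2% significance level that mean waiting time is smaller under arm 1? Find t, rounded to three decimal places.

Let group 1 = arm 1, group 2 = arm 2. H0: μ_1 = μ_2; H1: μ_1 < μ_2 (two-sample pooled-variance t-test, left-tailed).
s_p² = [(19−1)·6.69² + (12−1)·9.03²]/(19+12−2) = 58.709
t = (30.6 − 38.9)/√[58.709·(1/19 + 1/12)] = -2.938
df = n₁ + n₂ − 2 = 29
p-value = P(T ≤ -2.938) ≈ 0.003
Since p ≈ 0.003 < α = 0.02, reject H0; the data support H1.

-2.938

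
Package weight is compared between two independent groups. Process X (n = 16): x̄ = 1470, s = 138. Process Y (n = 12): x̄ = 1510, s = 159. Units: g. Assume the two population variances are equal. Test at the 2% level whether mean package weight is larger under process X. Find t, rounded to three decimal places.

-0.711

Let group 1 = process X, group 2 = process Y. H0: μ_1 = μ_2; H1: μ_1 > μ_2 (two-sample pooled-variance t-test, right-tailed).
s_p² = [(16−1)·138² + (12−1)·159²]/(16+12−2) = 21682.7
t = (1470 − 1510)/√[21682.7·(1/16 + 1/12)] = -0.711
df = n₁ + n₂ − 2 = 26
p-value = P(T ≥ -0.711) ≈ 0.7584
Since p ≈ 0.7584 > α = 0.02, fail to reject H0; the evidence is not statistically significant.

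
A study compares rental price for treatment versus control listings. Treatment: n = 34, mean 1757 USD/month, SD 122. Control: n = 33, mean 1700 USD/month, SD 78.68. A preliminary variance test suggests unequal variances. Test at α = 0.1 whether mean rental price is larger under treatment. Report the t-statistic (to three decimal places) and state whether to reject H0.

Let group 1 = treatment, group 2 = control. H0: μ_1 = μ_2; H1: μ_1 > μ_2 (Welch's two-sample t-test, right-tailed).
t = (x̄_1 − x̄_2)/√(s_1²/n_1 + s_2²/n_2) = (1757 − 1700)/√(122²/34 + 78.68²/33) = 2.279
Welch–Satterthwaite df ≈ 56.62
p-value = P(T ≥ 2.279) ≈ 0.013
Since p ≈ 0.013 < α = 0.1, reject H0; the data support H1.

t = 2.279; reject H0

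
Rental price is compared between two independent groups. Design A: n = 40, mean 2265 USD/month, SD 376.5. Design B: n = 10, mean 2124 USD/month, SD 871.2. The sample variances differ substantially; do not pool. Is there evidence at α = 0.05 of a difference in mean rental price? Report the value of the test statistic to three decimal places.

0.500

Let group 1 = design A, group 2 = design B. H0: μ_1 = μ_2; H1: μ_1 ≠ μ_2 (Welch's two-sample t-test, two-sided).
t = (x̄_1 − x̄_2)/√(s_1²/n_1 + s_2²/n_2) = (2265 − 2124)/√(376.5²/40 + 871.2²/10) = 0.500
Welch–Satterthwaite df ≈ 9.86
Two-sided p-value ≈ 0.6279
Since p ≈ 0.6279 > α = 0.05, fail to reject H0; the data do not provide sufficient evidence against H0.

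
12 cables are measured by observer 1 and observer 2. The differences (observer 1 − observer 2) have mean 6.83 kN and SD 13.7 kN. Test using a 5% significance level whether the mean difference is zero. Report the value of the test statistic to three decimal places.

H0: μ_d = 0; H1: μ_d ≠ 0 (paired t-test on the differences, two-sided).
t = d̄/(s_d/√n) = 6.83/(13.7/√12) = 1.727
df = n − 1 = 11
Two-sided p-value ≈ 0.1121
Since p ≈ 0.1121 > α = 0.05, fail to reject H0; the data do not provide sufficient evidence against H0.

1.727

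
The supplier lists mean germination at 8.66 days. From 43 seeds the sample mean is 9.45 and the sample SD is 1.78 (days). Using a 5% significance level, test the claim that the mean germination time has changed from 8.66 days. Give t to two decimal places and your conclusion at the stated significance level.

t = 2.91; reject H0

H0: μ = 8.66; H1: μ ≠ 8.66 (one-sample t-test, two-sided).
t = (x̄ − μ₀)/(s/√n) = (9.45 − 8.66)/(1.78/√43) = 2.91
df = n − 1 = 42
Two-sided p-value ≈ 0.0058
Since p ≈ 0.0058 < α = 0.05, reject H0; the evidence is statistically significant.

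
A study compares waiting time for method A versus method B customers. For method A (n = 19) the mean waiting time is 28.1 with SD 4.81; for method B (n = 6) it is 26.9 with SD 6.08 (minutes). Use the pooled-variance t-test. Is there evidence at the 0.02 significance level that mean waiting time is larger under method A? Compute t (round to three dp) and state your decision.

t = 0.501; fail to reject H0

Let group 1 = method A, group 2 = method B. H0: μ_1 = μ_2; H1: μ_1 > μ_2 (two-sample pooled-variance t-test, right-tailed).
s_p² = [(19−1)·4.81² + (6−1)·6.08²]/(19+6−2) = 26.1427
t = (28.1 − 26.9)/√[26.1427·(1/19 + 1/6)] = 0.501
df = n₁ + n₂ − 2 = 23
p-value = P(T ≥ 0.501) ≈ 0.3105
Since p ≈ 0.3105 > α = 0.02, fail to reject H0; the evidence is not statistically significant.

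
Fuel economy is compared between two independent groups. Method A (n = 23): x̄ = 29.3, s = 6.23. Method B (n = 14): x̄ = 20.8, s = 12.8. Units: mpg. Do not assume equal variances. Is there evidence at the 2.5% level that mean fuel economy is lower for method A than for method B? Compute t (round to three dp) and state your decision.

t = 2.323; fail to reject H0

Let group 1 = method A, group 2 = method B. H0: μ_1 = μ_2; H1: μ_1 < μ_2 (Welch's two-sample t-test, left-tailed).
t = (x̄_1 − x̄_2)/√(s_1²/n_1 + s_2²/n_2) = (29.3 − 20.8)/√(6.23²/23 + 12.8²/14) = 2.323
Welch–Satterthwaite df ≈ 16.81
p-value = P(T ≤ 2.323) ≈ 0.9835
Since p ≈ 0.9835 > α = 0.025, fail to reject H0; the evidence is not statistically significant.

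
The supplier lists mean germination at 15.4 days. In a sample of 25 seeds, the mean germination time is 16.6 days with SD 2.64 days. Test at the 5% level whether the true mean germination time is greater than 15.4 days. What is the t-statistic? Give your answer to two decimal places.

H0: μ = 15.4; H1: μ > 15.4 (one-sample t-test, right-tailed).
t = (x̄ − μ₀)/(s/√n) = (16.6 − 15.4)/(2.64/√25) = 2.27
df = n − 1 = 24
p-value = P(T ≥ 2.27) ≈ 0.0161
Since p ≈ 0.0161 < α = 0.05, reject H0; the data support H1.

2.27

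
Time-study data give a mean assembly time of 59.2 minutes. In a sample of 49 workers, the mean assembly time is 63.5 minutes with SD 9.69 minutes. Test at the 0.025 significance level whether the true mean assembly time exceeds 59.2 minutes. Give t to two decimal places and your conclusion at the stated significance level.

t = 3.11; reject H0

H0: μ = 59.2; H1: μ > 59.2 (one-sample t-test, right-tailed).
t = (x̄ − μ₀)/(s/√n) = (63.5 − 59.2)/(9.69/√49) = 3.11
df = n − 1 = 48
p-value = P(T ≥ 3.11) ≈ 0.002
Since p ≈ 0.002 < α = 0.025, reject H0; the data support H1.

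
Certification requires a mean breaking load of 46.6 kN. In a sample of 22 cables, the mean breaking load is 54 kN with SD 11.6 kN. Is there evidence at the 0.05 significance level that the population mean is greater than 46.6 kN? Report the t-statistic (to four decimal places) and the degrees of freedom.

t = 2.9922, df = 21

H0: μ = 46.6; H1: μ > 46.6 (one-sample t-test, right-tailed).
t = (x̄ − μ₀)/(s/√n) = (54 − 46.6)/(11.6/√22) = 2.9922
df = n − 1 = 21
p-value = P(T ≥ 2.9922) ≈ 0.0035
Since p ≈ 0.0035 < α = 0.05, reject H0; the data support H1.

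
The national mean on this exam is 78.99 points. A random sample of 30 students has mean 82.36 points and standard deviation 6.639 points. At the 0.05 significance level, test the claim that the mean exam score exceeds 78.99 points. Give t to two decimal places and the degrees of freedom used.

H0: μ = 78.99; H1: μ > 78.99 (one-sample t-test, right-tailed).
t = (x̄ − μ₀)/(s/√n) = (82.36 − 78.99)/(6.639/√30) = 2.78
df = n − 1 = 29
p-value = P(T ≥ 2.78) ≈ 0.005
Since p ≈ 0.005 < α = 0.05, reject H0; the data support H1.

t = 2.78, df = 29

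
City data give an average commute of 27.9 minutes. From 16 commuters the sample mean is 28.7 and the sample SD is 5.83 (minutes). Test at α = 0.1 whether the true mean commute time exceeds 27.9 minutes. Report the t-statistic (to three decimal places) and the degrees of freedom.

H0: μ = 27.9; H1: μ > 27.9 (one-sample t-test, right-tailed).
t = (x̄ − μ₀)/(s/√n) = (28.7 − 27.9)/(5.83/√16) = 0.549
df = n − 1 = 15
p-value = P(T ≥ 0.549) ≈ 0.2956
Since p ≈ 0.2956 > α = 0.1, fail to reject H0; the data do not provide sufficient evidence against H0.

t = 0.549, df = 15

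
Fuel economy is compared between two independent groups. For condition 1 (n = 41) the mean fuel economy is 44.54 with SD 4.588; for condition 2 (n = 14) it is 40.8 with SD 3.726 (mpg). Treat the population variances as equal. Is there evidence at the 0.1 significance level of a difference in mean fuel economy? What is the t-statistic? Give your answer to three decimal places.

Let group 1 = condition 1, group 2 = condition 2. H0: μ_1 = μ_2; H1: μ_1 ≠ μ_2 (two-sample pooled-variance t-test, two-sided).
s_p² = [(41−1)·4.588² + (14−1)·3.726²]/(41+14−2) = 19.2919
t = (44.54 − 40.8)/√[19.2919·(1/41 + 1/14)] = 2.751
df = n₁ + n₂ − 2 = 53
Two-sided p-value ≈ 0.008
Since p ≈ 0.008 < α = 0.1, reject H0; the evidence is statistically significant.

2.751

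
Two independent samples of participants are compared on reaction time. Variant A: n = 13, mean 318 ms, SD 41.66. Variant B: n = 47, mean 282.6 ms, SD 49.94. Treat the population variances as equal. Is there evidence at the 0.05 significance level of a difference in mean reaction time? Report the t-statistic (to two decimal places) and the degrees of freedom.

Let group 1 = variant A, group 2 = variant B. H0: μ_1 = μ_2; H1: μ_1 ≠ μ_2 (two-sample pooled-variance t-test, two-sided).
s_p² = [(13−1)·41.66² + (47−1)·49.94²]/(13+47−2) = 2337.08
t = (318 − 282.6)/√[2337.08·(1/13 + 1/47)] = 2.34
df = n₁ + n₂ − 2 = 58
Two-sided p-value ≈ 0.023
Since p ≈ 0.023 < α = 0.05, reject H0; the evidence is statistically significant.

t = 2.34, df = 58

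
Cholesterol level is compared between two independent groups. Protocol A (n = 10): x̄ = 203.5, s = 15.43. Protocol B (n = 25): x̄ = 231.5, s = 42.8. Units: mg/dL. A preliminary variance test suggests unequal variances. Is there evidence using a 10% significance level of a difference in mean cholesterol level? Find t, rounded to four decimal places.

Let group 1 = protocol A, group 2 = protocol B. H0: μ_1 = μ_2; H1: μ_1 ≠ μ_2 (Welch's two-sample t-test, two-sided).
t = (x̄_1 − x̄_2)/√(s_1²/n_1 + s_2²/n_2) = (203.5 − 231.5)/√(15.43²/10 + 42.8²/25) = -2.8418
Welch–Satterthwaite df ≈ 32.87
Two-sided p-value ≈ 0.008
Since p ≈ 0.008 < α = 0.1, reject H0; the evidence is statistically significant.

-2.8418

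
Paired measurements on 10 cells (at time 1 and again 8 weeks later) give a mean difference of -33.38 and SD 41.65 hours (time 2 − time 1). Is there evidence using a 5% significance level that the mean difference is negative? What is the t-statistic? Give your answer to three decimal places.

-2.534

H0: μ_d = 0; H1: μ_d < 0 (paired t-test on the differences, left-tailed).
t = d̄/(s_d/√n) = -33.38/(41.65/√10) = -2.534
df = n − 1 = 9
p-value = P(T ≤ -2.534) ≈ 0.0160
Since p ≈ 0.0160 < α = 0.05, reject H0; the data support H1.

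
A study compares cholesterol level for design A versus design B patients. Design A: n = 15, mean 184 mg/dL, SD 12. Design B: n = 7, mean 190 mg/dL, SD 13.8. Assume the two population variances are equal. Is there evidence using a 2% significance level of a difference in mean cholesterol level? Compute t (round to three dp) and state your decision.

Let group 1 = design A, group 2 = design B. H0: μ_1 = μ_2; H1: μ_1 ≠ μ_2 (two-sample pooled-variance t-test, two-sided).
s_p² = [(15−1)·12² + (7−1)·13.8²]/(15+7−2) = 157.932
t = (184 − 190)/√[157.932·(1/15 + 1/7)] = -1.043
df = n₁ + n₂ − 2 = 20
Two-sided p-value ≈ 0.3094
Since p ≈ 0.3094 > α = 0.02, fail to reject H0; the evidence is not statistically significant.

t = -1.043; fail to reject H0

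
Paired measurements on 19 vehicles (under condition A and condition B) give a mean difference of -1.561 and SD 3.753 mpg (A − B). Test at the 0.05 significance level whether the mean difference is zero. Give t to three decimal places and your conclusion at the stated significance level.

t = -1.813; fail to reject H0

H0: μ_d = 0; H1: μ_d ≠ 0 (paired t-test on the differences, two-sided).
t = d̄/(s_d/√n) = -1.561/(3.753/√19) = -1.813
df = n − 1 = 18
Two-sided p-value ≈ 0.087
Since p ≈ 0.087 > α = 0.05, fail to reject H0; the data do not provide sufficient evidence against H0.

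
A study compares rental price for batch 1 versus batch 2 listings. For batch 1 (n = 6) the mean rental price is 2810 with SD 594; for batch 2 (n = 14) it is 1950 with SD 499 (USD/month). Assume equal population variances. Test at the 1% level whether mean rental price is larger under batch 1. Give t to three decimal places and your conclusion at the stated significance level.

Let group 1 = batch 1, group 2 = batch 2. H0: μ_1 = μ_2; H1: μ_1 > μ_2 (two-sample pooled-variance t-test, right-tailed).
s_p² = [(6−1)·594² + (14−1)·499²]/(6+14−2) = 277844
t = (2810 − 1950)/√[277844·(1/6 + 1/14)] = 3.344
df = n₁ + n₂ − 2 = 18
p-value = P(T ≥ 3.344) ≈ 0.002
Since p ≈ 0.002 < α = 0.01, reject H0; the evidence is statistically significant.

t = 3.344; reject H0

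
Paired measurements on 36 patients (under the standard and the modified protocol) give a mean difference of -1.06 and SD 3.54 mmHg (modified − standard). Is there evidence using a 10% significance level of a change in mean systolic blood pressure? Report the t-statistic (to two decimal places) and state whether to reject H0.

t = -1.80; reject H0

H0: μ_d = 0; H1: μ_d ≠ 0 (paired t-test on the differences, two-sided).
t = d̄/(s_d/√n) = -1.06/(3.54/√36) = -1.80
df = n − 1 = 35
Two-sided p-value ≈ 0.081
Since p ≈ 0.081 < α = 0.1, reject H0; the data support H1.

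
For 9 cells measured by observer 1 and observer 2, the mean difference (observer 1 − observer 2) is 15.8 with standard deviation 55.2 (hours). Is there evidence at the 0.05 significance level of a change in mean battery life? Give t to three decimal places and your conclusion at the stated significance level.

H0: μ_d = 0; H1: μ_d ≠ 0 (paired t-test on the differences, two-sided).
t = d̄/(s_d/√n) = 15.8/(55.2/√9) = 0.859
df = n − 1 = 8
Two-sided p-value ≈ 0.4155
Since p ≈ 0.4155 > α = 0.05, fail to reject H0; the evidence is not statistically significant.

t = 0.859; fail to reject H0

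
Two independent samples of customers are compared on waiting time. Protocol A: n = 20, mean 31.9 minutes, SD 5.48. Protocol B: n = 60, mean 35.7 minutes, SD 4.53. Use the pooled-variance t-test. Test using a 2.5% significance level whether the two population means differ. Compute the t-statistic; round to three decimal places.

-3.080

Let group 1 = protocol A, group 2 = protocol B. H0: μ_1 = μ_2; H1: μ_1 ≠ μ_2 (two-sample pooled-variance t-test, two-sided).
s_p² = [(20−1)·5.48² + (60−1)·4.53²]/(20+60−2) = 22.8373
t = (31.9 − 35.7)/√[22.8373·(1/20 + 1/60)] = -3.080
df = n₁ + n₂ − 2 = 78
Two-sided p-value ≈ 0.003
Since p ≈ 0.003 < α = 0.025, reject H0; the evidence is statistically significant.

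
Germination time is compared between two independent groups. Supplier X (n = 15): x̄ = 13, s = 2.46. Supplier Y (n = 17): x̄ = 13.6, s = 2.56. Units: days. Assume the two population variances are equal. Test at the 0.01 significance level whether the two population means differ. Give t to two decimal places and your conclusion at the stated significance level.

Let group 1 = supplier X, group 2 = supplier Y. H0: μ_1 = μ_2; H1: μ_1 ≠ μ_2 (two-sample pooled-variance t-test, two-sided).
s_p² = [(15−1)·2.46² + (17−1)·2.56²]/(15+17−2) = 6.31933
t = (13 − 13.6)/√[6.31933·(1/15 + 1/17)] = -0.67
df = n₁ + n₂ − 2 = 30
Two-sided p-value ≈ 0.5056
Since p ≈ 0.5056 > α = 0.01, fail to reject H0; the evidence is not statistically significant.

t = -0.67; fail to reject H0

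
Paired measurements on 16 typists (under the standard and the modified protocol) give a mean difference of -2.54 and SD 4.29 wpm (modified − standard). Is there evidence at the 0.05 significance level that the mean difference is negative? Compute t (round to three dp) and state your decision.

t = -2.368; reject H0

H0: μ_d = 0; H1: μ_d < 0 (paired t-test on the differences, left-tailed).
t = d̄/(s_d/√n) = -2.54/(4.29/√16) = -2.368
df = n − 1 = 15
p-value = P(T ≤ -2.368) ≈ 0.016
Since p ≈ 0.016 < α = 0.05, reject H0; the evidence is statistically significant.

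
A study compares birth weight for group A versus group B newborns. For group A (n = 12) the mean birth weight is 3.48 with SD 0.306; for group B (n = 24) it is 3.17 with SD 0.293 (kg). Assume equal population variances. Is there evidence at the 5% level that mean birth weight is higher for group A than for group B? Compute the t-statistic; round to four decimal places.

Let group 1 = group A, group 2 = group B. H0: μ_1 = μ_2; H1: μ_1 > μ_2 (two-sample pooled-variance t-test, right-tailed).
s_p² = [(12−1)·0.306² + (24−1)·0.293²]/(12+24−2) = 0.0883683
t = (3.48 − 3.17)/√[0.0883683·(1/12 + 1/24)] = 2.9496
df = n₁ + n₂ − 2 = 34
p-value = P(T ≥ 2.9496) ≈ 0.0029
Since p ≈ 0.0029 < α = 0.05, reject H0; the data support H1.

2.9496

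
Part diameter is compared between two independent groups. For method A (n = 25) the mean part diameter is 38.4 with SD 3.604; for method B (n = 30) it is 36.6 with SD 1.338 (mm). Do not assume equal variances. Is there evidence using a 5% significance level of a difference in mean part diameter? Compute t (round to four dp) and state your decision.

t = 2.3651; reject H0

Let group 1 = method A, group 2 = method B. H0: μ_1 = μ_2; H1: μ_1 ≠ μ_2 (Welch's two-sample t-test, two-sided).
t = (x̄_1 − x̄_2)/√(s_1²/n_1 + s_2²/n_2) = (38.4 − 36.6)/√(3.604²/25 + 1.338²/30) = 2.3651
Welch–Satterthwaite df ≈ 29.51
Two-sided p-value ≈ 0.025
Since p ≈ 0.025 < α = 0.05, reject H0; the evidence is statistically significant.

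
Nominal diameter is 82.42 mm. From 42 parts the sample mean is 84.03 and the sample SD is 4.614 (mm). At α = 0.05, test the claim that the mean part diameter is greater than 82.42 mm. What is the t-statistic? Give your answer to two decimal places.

H0: μ = 82.42; H1: μ > 82.42 (one-sample t-test, right-tailed).
t = (x̄ − μ₀)/(s/√n) = (84.03 − 82.42)/(4.614/√42) = 2.26
df = n − 1 = 41
p-value = P(T ≥ 2.26) ≈ 0.0146
Since p ≈ 0.0146 < α = 0.05, reject H0; the evidence is statistically significant.

2.26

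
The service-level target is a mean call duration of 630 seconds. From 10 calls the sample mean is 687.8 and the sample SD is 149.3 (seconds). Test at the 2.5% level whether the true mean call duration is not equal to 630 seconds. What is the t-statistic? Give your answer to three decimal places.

1.224

H0: μ = 630; H1: μ ≠ 630 (one-sample t-test, two-sided).
t = (x̄ − μ₀)/(s/√n) = (687.8 − 630)/(149.3/√10) = 1.224
df = n − 1 = 9
Two-sided p-value ≈ 0.2519
Since p ≈ 0.2519 > α = 0.025, fail to reject H0; the data do not provide sufficient evidence against H0.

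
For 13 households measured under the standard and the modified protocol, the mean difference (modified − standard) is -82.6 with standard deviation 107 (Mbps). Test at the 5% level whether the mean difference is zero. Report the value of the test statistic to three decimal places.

-2.783

H0: μ_d = 0; H1: μ_d ≠ 0 (paired t-test on the differences, two-sided).
t = d̄/(s_d/√n) = -82.6/(107/√13) = -2.783
df = n − 1 = 12
Two-sided p-value ≈ 0.0165
Since p ≈ 0.0165 < α = 0.05, reject H0; the evidence is statistically significant.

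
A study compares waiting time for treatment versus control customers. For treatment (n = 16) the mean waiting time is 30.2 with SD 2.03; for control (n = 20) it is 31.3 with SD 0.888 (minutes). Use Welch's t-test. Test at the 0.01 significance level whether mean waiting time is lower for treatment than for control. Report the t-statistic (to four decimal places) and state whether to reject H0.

t = -2.0185; fail to reject H0

Let group 1 = treatment, group 2 = control. H0: μ_1 = μ_2; H1: μ_1 < μ_2 (Welch's two-sample t-test, left-tailed).
t = (x̄_1 − x̄_2)/√(s_1²/n_1 + s_2²/n_2) = (30.2 − 31.3)/√(2.03²/16 + 0.888²/20) = -2.0185
Welch–Satterthwaite df ≈ 19.58
p-value = P(T ≤ -2.0185) ≈ 0.0287
Since p ≈ 0.0287 > α = 0.01, fail to reject H0; the evidence is not statistically significant.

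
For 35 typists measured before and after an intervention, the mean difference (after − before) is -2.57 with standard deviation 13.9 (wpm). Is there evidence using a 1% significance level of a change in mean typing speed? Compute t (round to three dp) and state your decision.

t = -1.094; fail to reject H0

H0: μ_d = 0; H1: μ_d ≠ 0 (paired t-test on the differences, two-sided).
t = d̄/(s_d/√n) = -2.57/(13.9/√35) = -1.094
df = n − 1 = 34
Two-sided p-value ≈ 0.2817
Since p ≈ 0.2817 > α = 0.01, fail to reject H0; the evidence is not statistically significant.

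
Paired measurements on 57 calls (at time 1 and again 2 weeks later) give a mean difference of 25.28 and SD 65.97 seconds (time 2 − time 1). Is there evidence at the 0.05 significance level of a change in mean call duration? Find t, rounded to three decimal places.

2.893

H0: μ_d = 0; H1: μ_d ≠ 0 (paired t-test on the differences, two-sided).
t = d̄/(s_d/√n) = 25.28/(65.97/√57) = 2.893
df = n − 1 = 56
Two-sided p-value ≈ 0.005
Since p ≈ 0.005 < α = 0.05, reject H0; the evidence is statistically significant.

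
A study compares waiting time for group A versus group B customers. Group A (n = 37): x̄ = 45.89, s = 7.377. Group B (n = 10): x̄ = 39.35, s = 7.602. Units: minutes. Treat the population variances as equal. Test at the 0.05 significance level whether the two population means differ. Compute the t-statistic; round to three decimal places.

Let group 1 = group A, group 2 = group B. H0: μ_1 = μ_2; H1: μ_1 ≠ μ_2 (two-sample pooled-variance t-test, two-sided).
s_p² = [(37−1)·7.377² + (10−1)·7.602²]/(37+10−2) = 55.0942
t = (45.89 − 39.35)/√[55.0942·(1/37 + 1/10)] = 2.472
df = n₁ + n₂ − 2 = 45
Two-sided p-value ≈ 0.017
Since p ≈ 0.017 < α = 0.05, reject H0; the evidence is statistically significant.

2.472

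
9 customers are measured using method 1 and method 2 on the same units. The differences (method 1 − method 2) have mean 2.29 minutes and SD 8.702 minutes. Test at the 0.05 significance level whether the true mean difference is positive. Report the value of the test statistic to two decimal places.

H0: μ_d = 0; H1: μ_d > 0 (paired t-test on the differences, right-tailed).
t = d̄/(s_d/√n) = 2.29/(8.702/√9) = 0.79
df = n − 1 = 8
p-value = P(T ≥ 0.79) ≈ 0.226
Since p ≈ 0.226 > α = 0.05, fail to reject H0; the data do not provide sufficient evidence against H0.

0.79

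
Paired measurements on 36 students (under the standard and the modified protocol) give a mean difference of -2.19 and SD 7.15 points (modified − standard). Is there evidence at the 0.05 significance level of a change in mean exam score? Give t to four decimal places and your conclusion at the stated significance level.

H0: μ_d = 0; H1: μ_d ≠ 0 (paired t-test on the differences, two-sided).
t = d̄/(s_d/√n) = -2.19/(7.15/√36) = -1.8378
df = n − 1 = 35
Two-sided p-value ≈ 0.0746
Since p ≈ 0.0746 > α = 0.05, fail to reject H0; the data do not provide sufficient evidence against H0.

t = -1.8378; fail to reject H0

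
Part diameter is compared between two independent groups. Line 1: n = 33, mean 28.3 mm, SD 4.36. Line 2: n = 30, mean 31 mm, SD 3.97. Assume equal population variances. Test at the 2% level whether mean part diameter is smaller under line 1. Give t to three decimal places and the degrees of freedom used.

t = -2.561, df = 61

Let group 1 = line 1, group 2 = line 2. H0: μ_1 = μ_2; H1: μ_1 < μ_2 (two-sample pooled-variance t-test, left-tailed).
s_p² = [(33−1)·4.36² + (30−1)·3.97²]/(33+30−2) = 17.4651
t = (28.3 − 31)/√[17.4651·(1/33 + 1/30)] = -2.561
df = n₁ + n₂ − 2 = 61
p-value = P(T ≤ -2.561) ≈ 0.006
Since p ≈ 0.006 < α = 0.02, reject H0; the data support H1.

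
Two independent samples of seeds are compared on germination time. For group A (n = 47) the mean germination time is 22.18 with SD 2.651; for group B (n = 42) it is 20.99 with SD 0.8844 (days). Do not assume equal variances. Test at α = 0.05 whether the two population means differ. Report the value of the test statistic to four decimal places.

Let group 1 = group A, group 2 = group B. H0: μ_1 = μ_2; H1: μ_1 ≠ μ_2 (Welch's two-sample t-test, two-sided).
t = (x̄_1 − x̄_2)/√(s_1²/n_1 + s_2²/n_2) = (22.18 − 20.99)/√(2.651²/47 + 0.8844²/42) = 2.9020
Welch–Satterthwaite df ≈ 57.18
Two-sided p-value ≈ 0.005
Since p ≈ 0.005 < α = 0.05, reject H0; the data support H1.

2.9020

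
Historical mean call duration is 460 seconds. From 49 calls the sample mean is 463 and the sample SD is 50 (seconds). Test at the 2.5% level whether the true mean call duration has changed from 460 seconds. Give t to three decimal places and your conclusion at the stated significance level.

t = 0.420; fail to reject H0

H0: μ = 460; H1: μ ≠ 460 (one-sample t-test, two-sided).
t = (x̄ − μ₀)/(s/√n) = (463 − 460)/(50/√49) = 0.420
df = n − 1 = 48
Two-sided p-value ≈ 0.676
Since p ≈ 0.676 > α = 0.025, fail to reject H0; the data do not provide sufficient evidence against H0.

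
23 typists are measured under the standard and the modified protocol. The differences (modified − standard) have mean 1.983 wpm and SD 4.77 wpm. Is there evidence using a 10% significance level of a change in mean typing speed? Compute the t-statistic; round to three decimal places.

1.994

H0: μ_d = 0; H1: μ_d ≠ 0 (paired t-test on the differences, two-sided).
t = d̄/(s_d/√n) = 1.983/(4.77/√23) = 1.994
df = n − 1 = 22
Two-sided p-value ≈ 0.0587
Since p ≈ 0.0587 < α = 0.1, reject H0; the data support H1.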